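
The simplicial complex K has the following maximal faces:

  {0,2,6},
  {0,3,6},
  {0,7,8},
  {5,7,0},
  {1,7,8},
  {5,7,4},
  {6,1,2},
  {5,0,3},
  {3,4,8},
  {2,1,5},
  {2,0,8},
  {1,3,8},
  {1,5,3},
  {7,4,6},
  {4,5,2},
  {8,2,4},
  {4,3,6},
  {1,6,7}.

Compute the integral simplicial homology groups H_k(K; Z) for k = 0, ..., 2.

H_0 ≅ Z,  H_1 ≅ Z^2,  H_2 ≅ Z.

Order the vertices as 0 < 1 < 2 < 3 < 4 < 5 < 6 < 7 < 8. Listing each simplex with vertices in this order, K has dimension 2 with simplices:

  0-simplices (9): [0], [1], [2], [3], [4], [5], [6], [7], [8]
  1-simplices (27): (27 of them)
  2-simplices (18): [0,2,6], [0,2,8], [0,3,5], [0,3,6], [0,5,7], [0,7,8], [1,2,5], [1,2,6], [1,3,5], [1,3,8], [1,6,7], [1,7,8], [2,4,5], [2,4,8], [3,4,6], [3,4,8], [4,5,7], [4,6,7]

giving chain groups C_0 ≅ Z^9, C_1 ≅ Z^27, C_2 ≅ Z^18.

∂_1: C_1 → C_0 sends each edge [p,q] (with p < q) to q − p. For instance
  ∂[2,4] = [4] − [2].
The resulting 9×27 matrix has rank 8, and its Smith normal form has invariant factors (1,1,1,1,1,1,1,1).

Boundary ∂_2: C_2 → C_1 maps a triangle to the signed sum of its edges. For instance
  ∂[0,2,8] = [2,8] − [0,8] + [0,2],
  ∂[1,2,5] = [2,5] − [1,5] + [1,2].
As a 27×18 matrix over Z this has rank 17, with invariant factors (1,1,1,1,1,1,1,1,1,1,1,1,1,1,1,1,1).

Computing H_k = (kernel of ∂_k) / (image of ∂_{k+1}):

  H_0: rank C_0 − rank ∂_1 = 9 − 8 = 1, and the invariant factors of ∂_1 are all 1, so H_0 = Z.
  H_1: rank ker ∂_1 − rank ∂_2 = (27 − 8) − 17 = 2, and the invariant factors of ∂_2 are all 1, so H_1 = Z^2.
  H_2: rank ker ∂_2 − rank ∂_3 = (18 − 17) − 0 = 1, and there is no ∂_3, so H_2 = Z.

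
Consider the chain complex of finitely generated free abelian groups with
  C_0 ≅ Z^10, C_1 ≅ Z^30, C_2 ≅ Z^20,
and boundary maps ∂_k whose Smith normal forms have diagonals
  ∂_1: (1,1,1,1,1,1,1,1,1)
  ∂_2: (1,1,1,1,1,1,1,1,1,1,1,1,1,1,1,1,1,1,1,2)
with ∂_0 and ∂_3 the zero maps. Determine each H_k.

H_0 ≅ Z,  H_1 ≅ Z × Z/2,  H_2 = 0.

H_0: b_0 = 10 − 0 − 9 = 1; torsion from ∂_1 factors > 1: none. So H_0 ≅ Z.
H_1: b_1 = 30 − 9 − 20 = 1; torsion from ∂_2 factors > 1: [2]. So H_1 ≅ Z × Z/2.
H_2: b_2 = 20 − 20 − 0 = 0; torsion from ∂_3 factors > 1: none. So H_2 ≅ 0.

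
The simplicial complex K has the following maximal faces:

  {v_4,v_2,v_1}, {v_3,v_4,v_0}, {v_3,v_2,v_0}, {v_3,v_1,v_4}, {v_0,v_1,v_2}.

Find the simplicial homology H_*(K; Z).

Order the vertices as v_0 < v_1 < v_2 < v_3 < v_4. Listing each simplex with vertices in this order, K has dimension 2 with simplices:

  0-simplices (5): [v_0], [v_1], [v_2], [v_3], [v_4]
  1-simplices (10): [v_0,v_1], [v_0,v_2], [v_0,v_3], [v_0,v_4], [v_1,v_2], [v_1,v_3], [v_1,v_4], [v_2,v_3], [v_2,v_4], [v_3,v_4]
  2-simplices (5): [v_0,v_1,v_2], [v_0,v_2,v_3], [v_0,v_3,v_4], [v_1,v_2,v_4], [v_1,v_3,v_4]

Hence C_0 ≅ Z^5, C_1 ≅ Z^10, C_2 ≅ Z^5.

The boundary map ∂_1: C_1 → C_0 is given by ∂[p,q] = [q] − [p]. For instance
  ∂[v_0,v_3] = [v_3] − [v_0].
The 5×10 boundary matrix has rank 4 and Smith normal form diag(1,1,1,1).

The boundary map ∂_2: C_2 → C_1 maps a triangle to the signed sum of its edges. For instance
  ∂[v_1,v_3,v_4] = [v_3,v_4] − [v_1,v_4] + [v_1,v_3],
  ∂[v_0,v_3,v_4] = [v_3,v_4] − [v_0,v_4] + [v_0,v_3].
The resulting 10×5 matrix has rank 5, and its Smith normal form has invariant factors (1,1,1,1,1).

Computing H_k = (kernel of ∂_k) / (image of ∂_{k+1}):

  H_0: rank C_0 − rank ∂_1 = 5 − 4 = 1, and the invariant factors of ∂_1 are all 1, so H_0 = Z.
  H_1: rank ker ∂_1 − rank ∂_2 = (10 − 4) − 5 = 1, and the invariant factors of ∂_2 are all 1, so H_1 = Z.
  H_2: rank ker ∂_2 − rank ∂_3 = (5 − 5) − 0 = 0, and there is no ∂_3, so H_2 = 0.

As a check, the Euler characteristic is 5 − 10 + 5 = 0, which agrees with 1 − 1 + 0 = 0.

H_0 = Z,  H_1 = Z,  H_2 = 0.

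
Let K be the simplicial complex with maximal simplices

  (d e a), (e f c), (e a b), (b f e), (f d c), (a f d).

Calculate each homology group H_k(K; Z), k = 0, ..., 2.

K has 6 vertices, 12 edges, 6 triangles.
rank ∂_0 = 0, rank ∂_1 = 5 ⇒ b_0 = 6 − 0 − 5 = 1; all invariant factors of ∂_1 are 1 so no torsion. So H_0 ≅ Z.
rank ∂_1 = 5, rank ∂_2 = 6 ⇒ b_1 = 12 − 5 − 6 = 1; all invariant factors of ∂_2 are 1 so no torsion. So H_1 ≅ Z.
rank ∂_2 = 6, rank ∂_3 = 0 ⇒ b_2 = 6 − 6 − 0 = 0. So H_2 ≅ 0.

H_0 = Z,  H_1 = Z,  H_2 = 0.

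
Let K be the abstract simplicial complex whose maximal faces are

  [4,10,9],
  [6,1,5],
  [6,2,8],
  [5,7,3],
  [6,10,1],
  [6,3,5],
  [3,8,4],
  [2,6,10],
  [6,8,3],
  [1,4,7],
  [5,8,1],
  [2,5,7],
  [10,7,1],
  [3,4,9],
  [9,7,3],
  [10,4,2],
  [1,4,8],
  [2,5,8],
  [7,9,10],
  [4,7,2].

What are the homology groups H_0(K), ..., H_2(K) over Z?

H_0 ≅ Z,  H_1 ≅ Z ⊕ Z/2,  H_2 = 0.

Order the vertices as 1 < 2 < 3 < 4 < 5 < 6 < 7 < 8 < 9 < 10. Listing each simplex with vertices in this order, K has dimension 2 with simplices:

  0-simplices (10): [1], [2], [3], [4], [5], [6], [7], [8], [9], [10]
  1-simplices (30): (30 of them)
  2-simplices (20): (20 of them)

Hence C_0 ≅ Z^10, C_1 ≅ Z^30, C_2 ≅ Z^20.

The boundary map ∂_1: C_1 → C_0 maps an edge to its endpoints' difference, ∂[p,q] = q − p.
This gives a 10×30 integer matrix of rank 9; reducing to Smith normal form yields diagonal entries (1,1,1,1,1,1,1,1,1).

The boundary map ∂_2: C_2 → C_1 sends each 2-simplex [p,q,r] to [q,r] − [p,r] + [p,q]. For instance
  ∂[1,4,8] = [4,8] − [1,8] + [1,4],
  ∂[7,9,10] = [9,10] − [7,10] + [7,9].
The resulting 30×20 matrix has rank 20, and its Smith normal form has invariant factors (1,1,1,1,1,1,1,1,1,1,1,1,1,1,1,1,1,1,1,2).

Reading off H_k = ker ∂_k / im ∂_{k+1}:

  H_0: rank C_0 − rank ∂_1 = 10 − 9 = 1, and the invariant factors of ∂_1 are all 1, so H_0 = Z.
  H_1: rank ker ∂_1 − rank ∂_2 = (30 − 9) − 20 = 1, and ∂_2 has invariant factor 2 > 1, so H_1 = Z ⊕ Z/2.
  H_2: rank ker ∂_2 − rank ∂_3 = (20 − 20) − 0 = 0, and there is no ∂_3, so H_2 = 0.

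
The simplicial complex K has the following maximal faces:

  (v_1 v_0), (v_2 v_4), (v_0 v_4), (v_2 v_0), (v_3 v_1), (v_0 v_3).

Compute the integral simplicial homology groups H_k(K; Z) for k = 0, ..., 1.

H_0 = Z,  H_1 = Z^2.

We work with the vertex ordering v_0 < v_1 < v_2 < v_3 < v_4. The simplices of K, each written with vertices in increasing order, are:

  0-simplices (5): [v_0], [v_1], [v_2], [v_3], [v_4]
  1-simplices (6): [v_0,v_1], [v_0,v_2], [v_0,v_3], [v_0,v_4], [v_1,v_3], [v_2,v_4]

so the chain groups are C_0 ≅ Z^5, C_1 ≅ Z^6.

The boundary map ∂_1: C_1 → C_0 is given by ∂[p,q] = [q] − [p]. For instance
  ∂[v_2,v_4] = [v_4] − [v_2].
The 5×6 boundary matrix has rank 4 and Smith normal form diag(1,1,1,1).

From H_k ≅ ker(∂_k) / im(∂_{k+1}) we obtain:

  H_0: rank C_0 − rank ∂_1 = 5 − 4 = 1, and the invariant factors of ∂_1 are all 1, so H_0 = Z.
  H_1: rank ker ∂_1 − rank ∂_2 = (6 − 4) − 0 = 2, and there is no ∂_2, so H_1 = Z^2.

(K is a triangulation of a wedge of 2 circles.)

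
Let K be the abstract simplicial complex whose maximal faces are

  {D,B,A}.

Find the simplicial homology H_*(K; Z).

H_0 = Z,  H_1 = 0,  H_2 = 0.

Fix the vertex order A < B < D and write every simplex with vertices in increasing order. Then dim K = 2 and the simplices of K are:

  0-simplices (3): A, B, D
  1-simplices (3): AB, AD, BD
  2-simplices (1): ABD

giving chain groups C_0 ≅ Z^3, C_1 ≅ Z^3, C_2 ≅ Z^1.

The boundary map ∂_1: C_1 → C_0 sends each edge [p,q] (with p < q) to q − p.
The resulting 3×3 matrix has rank 2, and its Smith normal form has invariant factors (1,1).

The boundary map ∂_2: C_2 → C_1 acts by ∂[p,q,r] = [q,r] − [p,r] + [p,q]. For instance
  ∂ABD = BD − AD + AB.
As a 3×1 matrix over Z this has rank 1, with invariant factors (1).

Computing H_k = (kernel of ∂_k) / (image of ∂_{k+1}):

  H_0: rank C_0 − rank ∂_1 = 3 − 2 = 1, and the invariant factors of ∂_1 are all 1, so H_0 ≅ Z.
  H_1: rank ker ∂_1 − rank ∂_2 = (3 − 2) − 1 = 0, and the invariant factors of ∂_2 are all 1, so H_1 ≅ 0.
  H_2: rank ker ∂_2 − rank ∂_3 = (1 − 1) − 0 = 0, and there is no ∂_3, so H_2 ≅ 0.

As a check, the Euler characteristic is 3 − 3 + 1 = 1, which agrees with 1 − 0 + 0 = 1.
(K is a triangulation of the 2-simplex.)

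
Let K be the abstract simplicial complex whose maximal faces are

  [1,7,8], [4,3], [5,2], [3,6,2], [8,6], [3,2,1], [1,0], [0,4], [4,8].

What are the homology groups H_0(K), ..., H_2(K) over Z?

H_0 = Z,  H_1 = Z^3,  H_2 = 0.

Fix the vertex order 0 < 1 < 2 < 3 < 4 < 5 < 6 < 7 < 8 and write every simplex with vertices in increasing order. Then dim K = 2 and the simplices of K are:

  0-simplices (9): [0], [1], [2], [3], [4], [5], [6], [7], [8]
  1-simplices (14): [0,1], [0,4], [1,2], [1,3], [1,7], [1,8], [2,3], [2,5], [2,6], [3,4], [3,6], [4,8], [6,8], [7,8]
  2-simplices (3): [1,2,3], [1,7,8], [2,3,6]

Hence C_0 ≅ Z^9, C_1 ≅ Z^14, C_2 ≅ Z^3.

∂_1: C_1 → C_0 is given by ∂[p,q] = [q] − [p].
The resulting 9×14 matrix has rank 8, and its Smith normal form has invariant factors (1,1,1,1,1,1,1,1).

∂_2: C_2 → C_1 acts by ∂[p,q,r] = [q,r] − [p,r] + [p,q]. For instance
  ∂[2,3,6] = [3,6] − [2,6] + [2,3],
  ∂[1,7,8] = [7,8] − [1,8] + [1,7].
The resulting 14×3 matrix has rank 3, and its Smith normal form has invariant factors (1,1,1).

Reading off H_k = ker ∂_k / im ∂_{k+1}:

  H_0: rank C_0 − rank ∂_1 = 9 − 8 = 1, and the invariant factors of ∂_1 are all 1, so H_0 = Z.
  H_1: rank ker ∂_1 − rank ∂_2 = (14 − 8) − 3 = 3, and the invariant factors of ∂_2 are all 1, so H_1 = Z^3.
  H_2: rank ker ∂_2 − rank ∂_3 = (3 − 3) − 0 = 0, and there is no ∂_3, so H_2 = 0.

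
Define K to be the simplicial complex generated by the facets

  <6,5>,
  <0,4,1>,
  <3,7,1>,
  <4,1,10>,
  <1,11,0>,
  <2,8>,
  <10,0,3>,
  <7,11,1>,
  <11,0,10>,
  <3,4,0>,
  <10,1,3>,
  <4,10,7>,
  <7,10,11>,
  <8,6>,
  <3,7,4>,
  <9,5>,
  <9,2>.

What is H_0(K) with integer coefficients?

H_0 ≅ Z^2.

Take the total order 0 < 1 < 2 < 3 < 4 < 5 < 6 < 7 < 8 < 9 < 10 < 11 on the vertex set. Then K (dimension 2) consists of the simplices:

  0-simplices (12): [0], [1], [2], [3], [4], [5], [6], [7], [8], [9], [10], [11]
  1-simplices (23): (23 of them)
  2-simplices (12): [0,1,4], [0,1,11], [0,3,4], [0,3,10], [0,10,11], [1,3,7], [1,3,10], [1,4,10], [1,7,11], [3,4,7], [4,7,10], [7,10,11]

Hence C_0 ≅ Z^12, C_1 ≅ Z^23, C_2 ≅ Z^12.

Boundary ∂_1: C_1 → C_0 maps an edge to its endpoints' difference, ∂[p,q] = q − p.
The 12×23 boundary matrix has rank 10 and Smith normal form diag(1,1,1,1,1,1,1,1,1,1).

∂_2: C_2 → C_1 acts by ∂[p,q,r] = [q,r] − [p,r] + [p,q]. For instance
  ∂[1,4,10] = [4,10] − [1,10] + [1,4],
  ∂[7,10,11] = [10,11] − [7,11] + [7,10].
The resulting 23×12 matrix has rank 12, and its Smith normal form has invariant factors (1,1,1,1,1,1,1,1,1,1,1,2).

Reading off H_k = ker ∂_k / im ∂_{k+1}:

  H_0: rank C_0 − rank ∂_1 = 12 − 10 = 2, and the invariant factors of ∂_1 are all 1, so H_0 ≅ Z^2.

(K is a triangulation of the disjoint union of the circle S^1 and the real projective plane RP^2.)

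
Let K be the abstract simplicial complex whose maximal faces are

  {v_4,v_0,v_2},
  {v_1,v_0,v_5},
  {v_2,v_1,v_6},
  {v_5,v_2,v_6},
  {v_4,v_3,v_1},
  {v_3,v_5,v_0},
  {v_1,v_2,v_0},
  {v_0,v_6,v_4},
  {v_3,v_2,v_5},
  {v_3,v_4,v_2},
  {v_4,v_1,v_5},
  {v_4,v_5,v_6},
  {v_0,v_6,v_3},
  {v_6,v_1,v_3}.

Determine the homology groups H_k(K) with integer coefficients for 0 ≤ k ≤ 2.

H_0 = Z,  H_1 = Z^2,  H_2 = Z.

Fix the vertex order v_0 < v_1 < v_2 < v_3 < v_4 < v_5 < v_6 and write every simplex with vertices in increasing order. Then dim K = 2 and the simplices of K are:

  0-simplices (7): [v_0], [v_1], [v_2], [v_3], [v_4], [v_5], [v_6]
  1-simplices (21): (21 of them)
  2-simplices (14): (14 of them)

so the chain groups are C_0 ≅ Z^7, C_1 ≅ Z^21, C_2 ≅ Z^14.

Boundary ∂_1: C_1 → C_0 sends each edge [p,q] (with p < q) to q − p.
The 7×21 boundary matrix has rank 6 and Smith normal form diag(1,1,1,1,1,1).

Boundary ∂_2: C_2 → C_1 acts by ∂[p,q,r] = [q,r] − [p,r] + [p,q]. For instance
  ∂[v_1,v_3,v_4] = [v_3,v_4] − [v_1,v_4] + [v_1,v_3],
  ∂[v_0,v_2,v_4] = [v_2,v_4] − [v_0,v_4] + [v_0,v_2].
As a 21×14 matrix over Z this has rank 13, with invariant factors (1,1,1,1,1,1,1,1,1,1,1,1,1).

Computing H_k = (kernel of ∂_k) / (image of ∂_{k+1}):

  H_0: rank C_0 − rank ∂_1 = 7 − 6 = 1, and the invariant factors of ∂_1 are all 1, so H_0 = Z.
  H_1: rank ker ∂_1 − rank ∂_2 = (21 − 6) − 13 = 2, and the invariant factors of ∂_2 are all 1, so H_1 = Z^2.
  H_2: rank ker ∂_2 − rank ∂_3 = (14 − 13) − 0 = 1, and there is no ∂_3, so H_2 = Z.

(K is a triangulation of the torus T^2.)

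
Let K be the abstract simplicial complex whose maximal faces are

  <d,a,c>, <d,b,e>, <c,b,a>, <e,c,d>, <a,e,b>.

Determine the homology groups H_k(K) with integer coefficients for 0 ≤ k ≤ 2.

K has 5 vertices, 10 edges, 5 triangles.
rank ∂_0 = 0, rank ∂_1 = 4 ⇒ b_0 = 5 − 0 − 4 = 1; all invariant factors of ∂_1 are 1 so no torsion. So H_0 = Z.
rank ∂_1 = 4, rank ∂_2 = 5 ⇒ b_1 = 10 − 4 − 5 = 1; all invariant factors of ∂_2 are 1 so no torsion. So H_1 = Z.
rank ∂_2 = 5, rank ∂_3 = 0 ⇒ b_2 = 5 − 5 − 0 = 0. So H_2 = 0.

H_0 = Z,  H_1 = Z,  H_2 = 0.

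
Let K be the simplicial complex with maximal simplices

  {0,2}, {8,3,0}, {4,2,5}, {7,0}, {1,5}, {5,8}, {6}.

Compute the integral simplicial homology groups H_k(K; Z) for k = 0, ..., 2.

We work with the vertex ordering 0 < 1 < 2 < 3 < 4 < 5 < 6 < 7 < 8. The simplices of K, each written with vertices in increasing order, are:

  0-simplices (9): [0], [1], [2], [3], [4], [5], [6], [7], [8]
  1-simplices (10): [0,2], [0,3], [0,7], [0,8], [1,5], [2,4], [2,5], [3,8], [4,5], [5,8]
  2-simplices (2): [0,3,8], [2,4,5]

giving chain groups C_0 ≅ Z^9, C_1 ≅ Z^10, C_2 ≅ Z^2.

Boundary ∂_1: C_1 → C_0 is given by ∂[p,q] = [q] − [p].
The 9×10 boundary matrix has rank 7 and Smith normal form diag(1,1,1,1,1,1,1).

The boundary map ∂_2: C_2 → C_1 maps a triangle to the signed sum of its edges. For instance
  ∂[0,3,8] = [3,8] − [0,8] + [0,3],
  ∂[2,4,5] = [4,5] − [2,5] + [2,4].
As a 10×2 matrix over Z this has rank 2, with invariant factors (1,1).

Reading off H_k = ker ∂_k / im ∂_{k+1}:

  H_0: rank C_0 − rank ∂_1 = 9 − 7 = 2, and the invariant factors of ∂_1 are all 1, so H_0 ≅ Z^2.
  H_1: rank ker ∂_1 − rank ∂_2 = (10 − 7) − 2 = 1, and the invariant factors of ∂_2 are all 1, so H_1 ≅ Z.
  H_2: rank ker ∂_2 − rank ∂_3 = (2 − 2) − 0 = 0, and there is no ∂_3, so H_2 ≅ 0.

As a check, the Euler characteristic is 9 − 10 + 2 = 1, which agrees with 2 − 1 + 0 = 1.

H_0 ≅ Z^2,  H_1 ≅ Z,  H_2 = 0.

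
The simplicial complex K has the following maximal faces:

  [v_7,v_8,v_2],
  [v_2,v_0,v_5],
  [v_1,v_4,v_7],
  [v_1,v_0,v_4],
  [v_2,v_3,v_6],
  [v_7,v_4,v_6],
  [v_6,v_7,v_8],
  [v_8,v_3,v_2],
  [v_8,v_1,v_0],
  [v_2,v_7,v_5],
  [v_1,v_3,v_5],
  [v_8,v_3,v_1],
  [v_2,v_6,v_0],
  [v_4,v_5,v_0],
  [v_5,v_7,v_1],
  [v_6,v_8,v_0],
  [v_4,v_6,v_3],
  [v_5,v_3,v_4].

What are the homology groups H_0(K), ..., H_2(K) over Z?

Order the vertices as v_0 < v_1 < v_2 < v_3 < v_4 < v_5 < v_6 < v_7 < v_8. Listing each simplex with vertices in this order, K has dimension 2 with simplices:

  0-simplices (9): [v_0], [v_1], [v_2], [v_3], [v_4], [v_5], [v_6], [v_7], [v_8]
  1-simplices (27): (27 of them)
  2-simplices (18): (18 of them)

so the chain groups are C_0 ≅ Z^9, C_1 ≅ Z^27, C_2 ≅ Z^18.

The boundary map ∂_1: C_1 → C_0 maps an edge to its endpoints' difference, ∂[p,q] = q − p. For instance
  ∂[v_3,v_6] = [v_6] − [v_3].
This gives a 9×27 integer matrix of rank 8; reducing to Smith normal form yields diagonal entries (1,1,1,1,1,1,1,1).

The boundary map ∂_2: C_2 → C_1 acts by ∂[p,q,r] = [q,r] − [p,r] + [p,q]. For instance
  ∂[v_0,v_2,v_5] = [v_2,v_5] − [v_0,v_5] + [v_0,v_2],
  ∂[v_1,v_5,v_7] = [v_5,v_7] − [v_1,v_7] + [v_1,v_5].
This gives a 27×18 integer matrix of rank 18; reducing to Smith normal form yields diagonal entries (1,1,1,1,1,1,1,1,1,1,1,1,1,1,1,1,1,2).

Reading off H_k = ker ∂_k / im ∂_{k+1}:

  H_0: rank C_0 − rank ∂_1 = 9 − 8 = 1, and the invariant factors of ∂_1 are all 1, so H_0 ≅ Z.
  H_1: rank ker ∂_1 − rank ∂_2 = (27 − 8) − 18 = 1, and ∂_2 has invariant factor 2 > 1, so H_1 ≅ Z ⊕ Z/2Z.
  H_2: rank ker ∂_2 − rank ∂_3 = (18 − 18) − 0 = 0, and there is no ∂_3, so H_2 ≅ 0.

(K is a triangulation of the Klein bottle.)

H_0 = Z,  H_1 = Z ⊕ Z/2Z,  H_2 = 0.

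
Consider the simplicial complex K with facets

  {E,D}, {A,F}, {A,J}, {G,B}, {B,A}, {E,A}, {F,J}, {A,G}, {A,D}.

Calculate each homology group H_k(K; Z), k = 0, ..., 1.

Fix the vertex order A < B < D < E < F < G < J and write every simplex with vertices in increasing order. Then dim K = 1 and the simplices of K are:

  0-simplices (7): A, B, D, E, F, G, J
  1-simplices (9): AB, AD, AE, AF, AG, AJ, BG, DE, FJ

Hence C_0 ≅ Z^7, C_1 ≅ Z^9.

The boundary map ∂_1: C_1 → C_0 sends each edge [p,q] (with p < q) to q − p.
This gives a 7×9 integer matrix of rank 6; reducing to Smith normal form yields diagonal entries (1,1,1,1,1,1).

Reading off H_k = ker ∂_k / im ∂_{k+1}:

  H_0: rank C_0 − rank ∂_1 = 7 − 6 = 1, and the invariant factors of ∂_1 are all 1, so H_0 ≅ Z.
  H_1: rank ker ∂_1 − rank ∂_2 = (9 − 6) − 0 = 3, and there is no ∂_2, so H_1 ≅ Z^3.

(K is a triangulation of a wedge of 3 circles.)

H_0 = Z,  H_1 = Z^3.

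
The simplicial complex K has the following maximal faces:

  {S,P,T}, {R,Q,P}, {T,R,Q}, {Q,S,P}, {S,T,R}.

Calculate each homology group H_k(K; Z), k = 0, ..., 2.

H_0 = Z,  H_1 = Z,  H_2 = 0.

Order the vertices as P < Q < R < S < T. Listing each simplex with vertices in this order, K has dimension 2 with simplices:

  0-simplices (5): P, Q, R, S, T
  1-simplices (10): PQ, PR, PS, PT, QR, QS, QT, RS, RT, ST
  2-simplices (5): PQR, PQS, PST, QRT, RST

so the chain groups are C_0 ≅ Z^5, C_1 ≅ Z^10, C_2 ≅ Z^5.

Boundary ∂_1: C_1 → C_0 sends each edge [p,q] (with p < q) to q − p. For instance
  ∂PQ = Q − P.
The 5×10 boundary matrix has rank 4 and Smith normal form diag(1,1,1,1).

Boundary ∂_2: C_2 → C_1 sends each 2-simplex [p,q,r] to [q,r] − [p,r] + [p,q]. For instance
  ∂QRT = RT − QT + QR,
  ∂RST = ST − RT + RS.
As a 10×5 matrix over Z this has rank 5, with invariant factors (1,1,1,1,1).

From H_k ≅ ker(∂_k) / im(∂_{k+1}) we obtain:

  H_0: rank C_0 − rank ∂_1 = 5 − 4 = 1, and the invariant factors of ∂_1 are all 1, so H_0 ≅ Z.
  H_1: rank ker ∂_1 − rank ∂_2 = (10 − 4) − 5 = 1, and the invariant factors of ∂_2 are all 1, so H_1 ≅ Z.
  H_2: rank ker ∂_2 − rank ∂_3 = (5 − 5) − 0 = 0, and there is no ∂_3, so H_2 ≅ 0.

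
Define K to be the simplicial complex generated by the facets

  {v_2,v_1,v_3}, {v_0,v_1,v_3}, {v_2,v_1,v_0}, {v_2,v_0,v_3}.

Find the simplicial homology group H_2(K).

H_2 = Z.

We work with the vertex ordering v_0 < v_1 < v_2 < v_3. The simplices of K, each written with vertices in increasing order, are:

  0-simplices (4): [v_0], [v_1], [v_2], [v_3]
  1-simplices (6): [v_0,v_1], [v_0,v_2], [v_0,v_3], [v_1,v_2], [v_1,v_3], [v_2,v_3]
  2-simplices (4): [v_0,v_1,v_2], [v_0,v_1,v_3], [v_0,v_2,v_3], [v_1,v_2,v_3]

Hence C_0 ≅ Z^4, C_1 ≅ Z^6, C_2 ≅ Z^4.

∂_1: C_1 → C_0 maps an edge to its endpoints' difference, ∂[p,q] = q − p. For instance
  ∂[v_1,v_3] = [v_3] − [v_1].
The 4×6 boundary matrix has rank 3 and Smith normal form diag(1,1,1).

∂_2: C_2 → C_1 acts by ∂[p,q,r] = [q,r] − [p,r] + [p,q]. For instance
  ∂[v_0,v_1,v_3] = [v_1,v_3] − [v_0,v_3] + [v_0,v_1],
  ∂[v_1,v_2,v_3] = [v_2,v_3] − [v_1,v_3] + [v_1,v_2].
This gives a 6×4 integer matrix of rank 3; reducing to Smith normal form yields diagonal entries (1,1,1).

Reading off H_k = ker ∂_k / im ∂_{k+1}:

  H_2: rank ker ∂_2 − rank ∂_3 = (4 − 3) − 0 = 1, and there is no ∂_3, so H_2 = Z.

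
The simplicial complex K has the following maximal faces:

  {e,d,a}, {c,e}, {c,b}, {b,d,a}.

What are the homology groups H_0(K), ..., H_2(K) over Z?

Take the total order a < b < c < d < e on the vertex set. Then K (dimension 2) consists of the simplices:

  0-simplices (5): a, b, c, d, e
  1-simplices (7): ab, ad, ae, bc, bd, ce, de
  2-simplices (2): abd, ade

so the chain groups are C_0 ≅ Z^5, C_1 ≅ Z^7, C_2 ≅ Z^2.

∂_1: C_1 → C_0 maps an edge to its endpoints' difference, ∂[p,q] = q − p.
As a 5×7 matrix over Z this has rank 4, with invariant factors (1,1,1,1).

Boundary ∂_2: C_2 → C_1 sends each 2-simplex [p,q,r] to [q,r] − [p,r] + [p,q]. For instance
  ∂ade = de − ae + ad,
  ∂abd = bd − ad + ab.
As a 7×2 matrix over Z this has rank 2, with invariant factors (1,1).

From H_k ≅ ker(∂_k) / im(∂_{k+1}) we obtain:

  H_0: rank C_0 − rank ∂_1 = 5 − 4 = 1, and the invariant factors of ∂_1 are all 1, so H_0 = Z.
  H_1: rank ker ∂_1 − rank ∂_2 = (7 − 4) − 2 = 1, and the invariant factors of ∂_2 are all 1, so H_1 = Z.
  H_2: rank ker ∂_2 − rank ∂_3 = (2 − 2) − 0 = 0, and there is no ∂_3, so H_2 = 0.

As a check, the Euler characteristic is 5 − 7 + 2 = 0, which agrees with 1 − 1 + 0 = 0.

H_0 ≅ Z,  H_1 ≅ Z,  H_2 = 0.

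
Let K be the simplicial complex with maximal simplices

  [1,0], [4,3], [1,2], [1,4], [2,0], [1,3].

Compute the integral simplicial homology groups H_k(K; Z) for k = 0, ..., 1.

Take the total order 0 < 1 < 2 < 3 < 4 on the vertex set. Then K (dimension 1) consists of the simplices:

  0-simplices (5): [0], [1], [2], [3], [4]
  1-simplices (6): [0,1], [0,2], [1,2], [1,3], [1,4], [3,4]

so the chain groups are C_0 ≅ Z^5, C_1 ≅ Z^6.

∂_1: C_1 → C_0 is given by ∂[p,q] = [q] − [p].
This gives a 5×6 integer matrix of rank 4; reducing to Smith normal form yields diagonal entries (1,1,1,1).

Reading off H_k = ker ∂_k / im ∂_{k+1}:

  H_0: rank C_0 − rank ∂_1 = 5 − 4 = 1, and the invariant factors of ∂_1 are all 1, so H_0 ≅ Z.
  H_1: rank ker ∂_1 − rank ∂_2 = (6 − 4) − 0 = 2, and there is no ∂_2, so H_1 ≅ Z^2.

As a check, the Euler characteristic is 5 − 6 = -1, which agrees with 1 − 2 = -1.
(K is a triangulation of a wedge of 2 circles.)

H_0 ≅ Z,  H_1 ≅ Z^2.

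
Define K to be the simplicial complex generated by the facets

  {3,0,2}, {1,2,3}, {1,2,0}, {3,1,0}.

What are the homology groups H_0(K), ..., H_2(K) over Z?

H_0 ≅ Z,  H_1 = 0,  H_2 ≅ Z.

Order the vertices as 0 < 1 < 2 < 3. Listing each simplex with vertices in this order, K has dimension 2 with simplices:

  0-simplices (4): [0], [1], [2], [3]
  1-simplices (6): [0,1], [0,2], [0,3], [1,2], [1,3], [2,3]
  2-simplices (4): [0,1,2], [0,1,3], [0,2,3], [1,2,3]

Hence C_0 ≅ Z^4, C_1 ≅ Z^6, C_2 ≅ Z^4.

The boundary map ∂_1: C_1 → C_0 maps an edge to its endpoints' difference, ∂[p,q] = q − p. For instance
  ∂[2,3] = [3] − [2].
The resulting 4×6 matrix has rank 3, and its Smith normal form has invariant factors (1,1,1).

The boundary map ∂_2: C_2 → C_1 maps a triangle to the signed sum of its edges. For instance
  ∂[0,1,3] = [1,3] − [0,3] + [0,1],
  ∂[1,2,3] = [2,3] − [1,3] + [1,2].
The resulting 6×4 matrix has rank 3, and its Smith normal form has invariant factors (1,1,1).

Computing H_k = (kernel of ∂_k) / (image of ∂_{k+1}):

  H_0: rank C_0 − rank ∂_1 = 4 − 3 = 1, and the invariant factors of ∂_1 are all 1, so H_0 ≅ Z.
  H_1: rank ker ∂_1 − rank ∂_2 = (6 − 3) − 3 = 0, and the invariant factors of ∂_2 are all 1, so H_1 ≅ 0.
  H_2: rank ker ∂_2 − rank ∂_3 = (4 − 3) − 0 = 1, and there is no ∂_3, so H_2 ≅ Z.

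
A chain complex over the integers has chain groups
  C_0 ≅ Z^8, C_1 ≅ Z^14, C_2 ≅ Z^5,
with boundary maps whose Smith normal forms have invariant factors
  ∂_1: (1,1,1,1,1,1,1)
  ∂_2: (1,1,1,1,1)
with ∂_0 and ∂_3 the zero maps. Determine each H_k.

H_0: b_0 = 8 − 0 − 7 = 1; torsion from ∂_1 factors > 1: none. So H_0 ≅ Z.
H_1: b_1 = 14 − 7 − 5 = 2; torsion from ∂_2 factors > 1: none. So H_1 ≅ Z^2.
H_2: b_2 = 5 − 5 − 0 = 0; torsion from ∂_3 factors > 1: none. So H_2 ≅ 0.

H_0 ≅ Z,  H_1 ≅ Z^2,  H_2 = 0.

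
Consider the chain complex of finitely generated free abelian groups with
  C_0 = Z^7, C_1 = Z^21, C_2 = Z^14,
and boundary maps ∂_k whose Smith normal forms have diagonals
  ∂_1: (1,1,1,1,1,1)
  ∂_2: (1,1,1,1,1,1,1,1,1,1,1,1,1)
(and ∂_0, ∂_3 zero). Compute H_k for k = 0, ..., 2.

H_0: b_0 = 7 − 0 − 6 = 1; torsion from ∂_1 factors > 1: none. So H_0 = Z.
H_1: b_1 = 21 − 6 − 13 = 2; torsion from ∂_2 factors > 1: none. So H_1 = Z^2.
H_2: b_2 = 14 − 13 − 0 = 1; torsion from ∂_3 factors > 1: none. So H_2 = Z.

H_0 = Z,  H_1 = Z^2,  H_2 = Z.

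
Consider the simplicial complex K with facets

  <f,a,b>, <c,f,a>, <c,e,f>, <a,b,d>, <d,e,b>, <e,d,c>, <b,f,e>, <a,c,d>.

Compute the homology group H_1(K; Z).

Fix the vertex order a < b < c < d < e < f and write every simplex with vertices in increasing order. Then dim K = 2 and the simplices of K are:

  0-simplices (6): a, b, c, d, e, f
  1-simplices (12): ab, ac, ad, af, bd, be, bf, cd, ce, cf, de, ef
  2-simplices (8): abd, abf, acd, acf, bde, bef, cde, cef

giving chain groups C_0 ≅ Z^6, C_1 ≅ Z^12, C_2 ≅ Z^8.

Boundary ∂_1: C_1 → C_0 is given by ∂[p,q] = [q] − [p].
The 6×12 boundary matrix has rank 5 and Smith normal form diag(1,1,1,1,1).

The boundary map ∂_2: C_2 → C_1 sends each 2-simplex [p,q,r] to [q,r] − [p,r] + [p,q]. For instance
  ∂abd = bd − ad + ab,
  ∂acf = cf − af + ac.
The resulting 12×8 matrix has rank 7, and its Smith normal form has invariant factors (1,1,1,1,1,1,1).

Reading off H_k = ker ∂_k / im ∂_{k+1}:

  H_1: rank ker ∂_1 − rank ∂_2 = (12 − 5) − 7 = 0, and the invariant factors of ∂_2 are all 1, so H_1 = 0.

(K is a triangulation of the 2-sphere S^2.)

H_1 ≅ 0.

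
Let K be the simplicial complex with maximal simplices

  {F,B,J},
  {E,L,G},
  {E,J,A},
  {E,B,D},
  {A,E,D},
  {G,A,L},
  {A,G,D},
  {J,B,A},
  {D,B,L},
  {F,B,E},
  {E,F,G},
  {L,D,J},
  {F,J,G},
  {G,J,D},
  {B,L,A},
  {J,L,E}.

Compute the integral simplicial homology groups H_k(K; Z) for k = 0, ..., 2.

Fix the vertex order A < B < D < E < F < G < J < L and write every simplex with vertices in increasing order. Then dim K = 2 and the simplices of K are:

  0-simplices (8): A, B, D, E, F, G, J, L
  1-simplices (24): AB, AD, AE, AG, AJ, AL, BD, BE, BF, BJ, BL, DE, DG, DJ, DL, EF, EG, EJ, EL, FG, FJ, GJ, GL, JL
  2-simplices (16): ABJ, ABL, ADE, ADG, AEJ, AGL, BDE, BDL, BEF, BFJ, DGJ, DJL, EFG, EGL, EJL, FGJ

so the chain groups are C_0 ≅ Z^8, C_1 ≅ Z^24, C_2 ≅ Z^16.

The boundary map ∂_1: C_1 → C_0 maps an edge to its endpoints' difference, ∂[p,q] = q − p. For instance
  ∂DJ = J − D.
The 8×24 boundary matrix has rank 7 and Smith normal form diag(1,1,1,1,1,1,1).

The boundary map ∂_2: C_2 → C_1 sends each 2-simplex [p,q,r] to [q,r] − [p,r] + [p,q]. For instance
  ∂EFG = FG − EG + EF,
  ∂AGL = GL − AL + AG.
The 24×16 boundary matrix has rank 15 and Smith normal form diag(1,1,1,1,1,1,1,1,1,1,1,1,1,1,1).

Computing H_k = (kernel of ∂_k) / (image of ∂_{k+1}):

  H_0: rank C_0 − rank ∂_1 = 8 − 7 = 1, and the invariant factors of ∂_1 are all 1, so H_0 ≅ Z.
  H_1: rank ker ∂_1 − rank ∂_2 = (24 − 7) − 15 = 2, and the invariant factors of ∂_2 are all 1, so H_1 ≅ Z^2.
  H_2: rank ker ∂_2 − rank ∂_3 = (16 − 15) − 0 = 1, and there is no ∂_3, so H_2 ≅ Z.

As a check, the Euler characteristic is 8 − 24 + 16 = 0, which agrees with 1 − 2 + 1 = 0.

H_0 = Z,  H_1 = Z^2,  H_2 = Z.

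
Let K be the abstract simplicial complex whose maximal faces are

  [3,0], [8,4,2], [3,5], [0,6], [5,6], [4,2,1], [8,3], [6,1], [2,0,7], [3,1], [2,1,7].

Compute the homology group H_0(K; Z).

H_0 = Z.

We work with the vertex ordering 0 < 1 < 2 < 3 < 4 < 5 < 6 < 7 < 8. The simplices of K, each written with vertices in increasing order, are:

  0-simplices (9): [0], [1], [2], [3], [4], [5], [6], [7], [8]
  1-simplices (16): [0,2], [0,3], [0,6], [0,7], [1,2], [1,3], [1,4], [1,6], [1,7], [2,4], [2,7], [2,8], [3,5], [3,8], [4,8], [5,6]
  2-simplices (4): [0,2,7], [1,2,4], [1,2,7], [2,4,8]

Hence C_0 ≅ Z^9, C_1 ≅ Z^16, C_2 ≅ Z^4.

Boundary ∂_1: C_1 → C_0 maps an edge to its endpoints' difference, ∂[p,q] = q − p.
The 9×16 boundary matrix has rank 8 and Smith normal form diag(1,1,1,1,1,1,1,1).

The boundary map ∂_2: C_2 → C_1 maps a triangle to the signed sum of its edges. For instance
  ∂[1,2,4] = [2,4] − [1,4] + [1,2],
  ∂[2,4,8] = [4,8] − [2,8] + [2,4].
The resulting 16×4 matrix has rank 4, and its Smith normal form has invariant factors (1,1,1,1).

Now H_k = ker ∂_k / im ∂_{k+1}, so:

  H_0: rank C_0 − rank ∂_1 = 9 − 8 = 1, and the invariant factors of ∂_1 are all 1, so H_0 ≅ Z.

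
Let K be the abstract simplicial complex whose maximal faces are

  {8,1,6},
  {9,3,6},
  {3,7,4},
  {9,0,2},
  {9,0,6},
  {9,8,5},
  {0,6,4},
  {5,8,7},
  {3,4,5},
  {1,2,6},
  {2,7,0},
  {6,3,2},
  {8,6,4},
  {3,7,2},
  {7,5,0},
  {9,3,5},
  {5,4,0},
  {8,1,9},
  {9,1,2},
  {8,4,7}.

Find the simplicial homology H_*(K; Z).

H_0 = Z,  H_1 = Z ⊕ Z/2,  H_2 = 0.

Take the total order 0 < 1 < 2 < 3 < 4 < 5 < 6 < 7 < 8 < 9 on the vertex set. Then K (dimension 2) consists of the simplices:

  0-simplices (10): [0], [1], [2], [3], [4], [5], [6], [7], [8], [9]
  1-simplices (30): (30 of them)
  2-simplices (20): (20 of them)

Hence C_0 ≅ Z^10, C_1 ≅ Z^30, C_2 ≅ Z^20.

∂_1: C_1 → C_0 sends each edge [p,q] (with p < q) to q − p.
The resulting 10×30 matrix has rank 9, and its Smith normal form has invariant factors (1,1,1,1,1,1,1,1,1).

The boundary map ∂_2: C_2 → C_1 sends each 2-simplex [p,q,r] to [q,r] − [p,r] + [p,q]. For instance
  ∂[3,4,5] = [4,5] − [3,5] + [3,4],
  ∂[1,8,9] = [8,9] − [1,9] + [1,8].
The 30×20 boundary matrix has rank 20 and Smith normal form diag(1,1,1,1,1,1,1,1,1,1,1,1,1,1,1,1,1,1,1,2).

From H_k ≅ ker(∂_k) / im(∂_{k+1}) we obtain:

  H_0: rank C_0 − rank ∂_1 = 10 − 9 = 1, and the invariant factors of ∂_1 are all 1, so H_0 = Z.
  H_1: rank ker ∂_1 − rank ∂_2 = (30 − 9) − 20 = 1, and ∂_2 has invariant factor 2 > 1, so H_1 = Z ⊕ Z/2.
  H_2: rank ker ∂_2 − rank ∂_3 = (20 − 20) − 0 = 0, and there is no ∂_3, so H_2 = 0.

As a check, the Euler characteristic is 10 − 30 + 20 = 0, which agrees with 1 − 1 + 0 = 0.
(K is a triangulation of the Klein bottle.)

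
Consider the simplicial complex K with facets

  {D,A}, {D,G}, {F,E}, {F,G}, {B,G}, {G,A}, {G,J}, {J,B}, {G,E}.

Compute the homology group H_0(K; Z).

We work with the vertex ordering A < B < D < E < F < G < J. The simplices of K, each written with vertices in increasing order, are:

  0-simplices (7): A, B, D, E, F, G, J
  1-simplices (9): AD, AG, BG, BJ, DG, EF, EG, FG, GJ

giving chain groups C_0 ≅ Z^7, C_1 ≅ Z^9.

Boundary ∂_1: C_1 → C_0 sends each edge [p,q] (with p < q) to q − p.
The resulting 7×9 matrix has rank 6, and its Smith normal form has invariant factors (1,1,1,1,1,1).

Computing H_k = (kernel of ∂_k) / (image of ∂_{k+1}):

  H_0: rank C_0 − rank ∂_1 = 7 − 6 = 1, and the invariant factors of ∂_1 are all 1, so H_0 = Z.

H_0 ≅ Z.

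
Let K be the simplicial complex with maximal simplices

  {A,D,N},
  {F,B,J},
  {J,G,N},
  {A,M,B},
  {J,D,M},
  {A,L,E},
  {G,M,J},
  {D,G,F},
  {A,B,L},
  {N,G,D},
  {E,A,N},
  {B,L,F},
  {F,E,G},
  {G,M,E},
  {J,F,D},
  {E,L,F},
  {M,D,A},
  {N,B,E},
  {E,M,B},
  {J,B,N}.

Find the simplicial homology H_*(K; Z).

H_0 ≅ Z,  H_1 ≅ Z ⊕ Z_2,  H_2 = 0.

We work with the vertex ordering A < B < D < E < F < G < J < L < M < N. The simplices of K, each written with vertices in increasing order, are:

  0-simplices (10): A, B, D, E, F, G, J, L, M, N
  1-simplices (30): AB, AD, AE, AL, AM, AN, BE, BF, BJ, BL, BM, BN, DF, DG, DJ, DM, DN, EF, EG, EL, EM, EN, FG, FJ, FL, GJ, GM, GN, JM, JN
  2-simplices (20): ABL, ABM, ADM, ADN, AEL, AEN, BEM, BEN, BFJ, BFL, BJN, DFG, DFJ, DGN, DJM, EFG, EFL, EGM, GJM, GJN

so the chain groups are C_0 ≅ Z^10, C_1 ≅ Z^30, C_2 ≅ Z^20.

Boundary ∂_1: C_1 → C_0 maps an edge to its endpoints' difference, ∂[p,q] = q − p. For instance
  ∂DM = M − D.
The resulting 10×30 matrix has rank 9, and its Smith normal form has invariant factors (1,1,1,1,1,1,1,1,1).

∂_2: C_2 → C_1 maps a triangle to the signed sum of its edges. For instance
  ∂DGN = GN − DN + DG,
  ∂GJM = JM − GM + GJ.
This gives a 30×20 integer matrix of rank 20; reducing to Smith normal form yields diagonal entries (1,1,1,1,1,1,1,1,1,1,1,1,1,1,1,1,1,1,1,2).

Computing H_k = (kernel of ∂_k) / (image of ∂_{k+1}):

  H_0: rank C_0 − rank ∂_1 = 10 − 9 = 1, and the invariant factors of ∂_1 are all 1, so H_0 ≅ Z.
  H_1: rank ker ∂_1 − rank ∂_2 = (30 − 9) − 20 = 1, and ∂_2 has invariant factor 2 > 1, so H_1 ≅ Z ⊕ Z_2.
  H_2: rank ker ∂_2 − rank ∂_3 = (20 − 20) − 0 = 0, and there is no ∂_3, so H_2 ≅ 0.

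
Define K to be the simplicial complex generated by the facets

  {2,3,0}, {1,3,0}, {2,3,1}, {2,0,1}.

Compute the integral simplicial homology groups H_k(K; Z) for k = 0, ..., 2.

We work with the vertex ordering 0 < 1 < 2 < 3. The simplices of K, each written with vertices in increasing order, are:

  0-simplices (4): [0], [1], [2], [3]
  1-simplices (6): [0,1], [0,2], [0,3], [1,2], [1,3], [2,3]
  2-simplices (4): [0,1,2], [0,1,3], [0,2,3], [1,2,3]

giving chain groups C_0 ≅ Z^4, C_1 ≅ Z^6, C_2 ≅ Z^4.

∂_1: C_1 → C_0 sends each edge [p,q] (with p < q) to q − p.
The resulting 4×6 matrix has rank 3, and its Smith normal form has invariant factors (1,1,1).

∂_2: C_2 → C_1 acts by ∂[p,q,r] = [q,r] − [p,r] + [p,q]. For instance
  ∂[0,1,3] = [1,3] − [0,3] + [0,1],
  ∂[0,1,2] = [1,2] − [0,2] + [0,1].
The 6×4 boundary matrix has rank 3 and Smith normal form diag(1,1,1).

Computing H_k = (kernel of ∂_k) / (image of ∂_{k+1}):

  H_0: rank C_0 − rank ∂_1 = 4 − 3 = 1, and the invariant factors of ∂_1 are all 1, so H_0 = Z.
  H_1: rank ker ∂_1 − rank ∂_2 = (6 − 3) − 3 = 0, and the invariant factors of ∂_2 are all 1, so H_1 = 0.
  H_2: rank ker ∂_2 − rank ∂_3 = (4 − 3) − 0 = 1, and there is no ∂_3, so H_2 = Z.

As a check, the Euler characteristic is 4 − 6 + 4 = 2, which agrees with 1 − 0 + 1 = 2.
(K is a triangulation of the 2-sphere S^2.)

H_0 ≅ Z,  H_1 = 0,  H_2 ≅ Z.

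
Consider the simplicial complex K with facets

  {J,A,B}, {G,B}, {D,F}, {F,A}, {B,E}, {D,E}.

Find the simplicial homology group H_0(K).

H_0 = Z.

Take the total order A < B < D < E < F < G < J on the vertex set. Then K (dimension 2) consists of the simplices:

  0-simplices (7): A, B, D, E, F, G, J
  1-simplices (8): AB, AF, AJ, BE, BG, BJ, DE, DF
  2-simplices (1): ABJ

so the chain groups are C_0 ≅ Z^7, C_1 ≅ Z^8, C_2 ≅ Z^1.

The boundary map ∂_1: C_1 → C_0 maps an edge to its endpoints' difference, ∂[p,q] = q − p. For instance
  ∂BG = G − B.
As a 7×8 matrix over Z this has rank 6, with invariant factors (1,1,1,1,1,1).

∂_2: C_2 → C_1 sends each 2-simplex [p,q,r] to [q,r] − [p,r] + [p,q]. For instance
  ∂ABJ = BJ − AJ + AB.
The resulting 8×1 matrix has rank 1, and its Smith normal form has invariant factors (1).

From H_k ≅ ker(∂_k) / im(∂_{k+1}) we obtain:

  H_0: rank C_0 − rank ∂_1 = 7 − 6 = 1, and the invariant factors of ∂_1 are all 1, so H_0 ≅ Z.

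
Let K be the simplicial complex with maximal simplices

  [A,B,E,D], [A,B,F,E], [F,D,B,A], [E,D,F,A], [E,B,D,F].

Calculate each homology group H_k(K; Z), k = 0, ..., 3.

Take the total order A < B < D < E < F on the vertex set. Then K (dimension 3) consists of the simplices:

  0-simplices (5): A, B, D, E, F
  1-simplices (10): AB, AD, AE, AF, BD, BE, BF, DE, DF, EF
  2-simplices (10): ABD, ABE, ABF, ADE, ADF, AEF, BDE, BDF, BEF, DEF
  3-simplices (5): ABDE, ABDF, ABEF, ADEF, BDEF

Hence C_0 ≅ Z^5, C_1 ≅ Z^10, C_2 ≅ Z^10, C_3 ≅ Z^5.

∂_1: C_1 → C_0 sends each edge [p,q] (with p < q) to q − p. For instance
  ∂DF = F − D.
This gives a 5×10 integer matrix of rank 4; reducing to Smith normal form yields diagonal entries (1,1,1,1).

∂_2: C_2 → C_1 sends each 2-simplex [p,q,r] to [q,r] − [p,r] + [p,q]. For instance
  ∂ADE = DE − AE + AD,
  ∂ABF = BF − AF + AB.
As a 10×10 matrix over Z this has rank 6, with invariant factors (1,1,1,1,1,1).

Boundary ∂_3: C_3 → C_2 sends each 3-simplex σ to the alternating sum Σ_i (−1)^i (σ with its i-th vertex removed). For instance
  ∂ABEF = BEF − AEF + ABF − ABE,
  ∂BDEF = DEF − BEF + BDF − BDE.
The 10×5 boundary matrix has rank 4 and Smith normal form diag(1,1,1,1).

Computing H_k = (kernel of ∂_k) / (image of ∂_{k+1}):

  H_0: rank C_0 − rank ∂_1 = 5 − 4 = 1, and the invariant factors of ∂_1 are all 1, so H_0 ≅ Z.
  H_1: rank ker ∂_1 − rank ∂_2 = (10 − 4) − 6 = 0, and the invariant factors of ∂_2 are all 1, so H_1 ≅ 0.
  H_2: rank ker ∂_2 − rank ∂_3 = (10 − 6) − 4 = 0, and the invariant factors of ∂_3 are all 1, so H_2 ≅ 0.
  H_3: rank ker ∂_3 − rank ∂_4 = (5 − 4) − 0 = 1, and there is no ∂_4, so H_3 ≅ Z.

As a check, the Euler characteristic is 5 − 10 + 10 − 5 = 0, which agrees with 1 − 0 + 0 − 1 = 0.
(K is a triangulation of the 3-sphere S^3.)

H_0 ≅ Z,  H_1 = 0,  H_2 = 0,  H_3 ≅ Z.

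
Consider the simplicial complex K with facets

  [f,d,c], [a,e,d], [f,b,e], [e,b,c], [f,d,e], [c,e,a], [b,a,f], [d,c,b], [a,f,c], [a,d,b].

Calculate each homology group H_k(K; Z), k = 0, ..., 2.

Take the total order a < b < c < d < e < f on the vertex set. Then K (dimension 2) consists of the simplices:

  0-simplices (6): a, b, c, d, e, f
  1-simplices (15): ab, ac, ad, ae, af, bc, bd, be, bf, cd, ce, cf, de, df, ef
  2-simplices (10): abd, abf, ace, acf, ade, bcd, bce, bef, cdf, def

giving chain groups C_0 ≅ Z^6, C_1 ≅ Z^15, C_2 ≅ Z^10.

Boundary ∂_1: C_1 → C_0 maps an edge to its endpoints' difference, ∂[p,q] = q − p. For instance
  ∂ab = b − a.
The resulting 6×15 matrix has rank 5, and its Smith normal form has invariant factors (1,1,1,1,1).

∂_2: C_2 → C_1 acts by ∂[p,q,r] = [q,r] − [p,r] + [p,q]. For instance
  ∂acf = cf − af + ac,
  ∂ade = de − ae + ad.
As a 15×10 matrix over Z this has rank 10, with invariant factors (1,1,1,1,1,1,1,1,1,2).

From H_k ≅ ker(∂_k) / im(∂_{k+1}) we obtain:

  H_0: rank C_0 − rank ∂_1 = 6 − 5 = 1, and the invariant factors of ∂_1 are all 1, so H_0 = Z.
  H_1: rank ker ∂_1 − rank ∂_2 = (15 − 5) − 10 = 0, and ∂_2 has invariant factor 2 > 1, so H_1 = Z_2.
  H_2: rank ker ∂_2 − rank ∂_3 = (10 − 10) − 0 = 0, and there is no ∂_3, so H_2 = 0.

As a check, the Euler characteristic is 6 − 15 + 10 = 1, which agrees with 1 − 0 + 0 = 1.
(K is a triangulation of the real projective plane RP^2.)

H_0 ≅ Z,  H_1 ≅ Z_2,  H_2 = 0.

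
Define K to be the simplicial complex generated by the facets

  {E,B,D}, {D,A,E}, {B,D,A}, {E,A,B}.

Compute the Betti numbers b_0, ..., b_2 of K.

b_0 = 1, b_1 = 0, b_2 = 1.

Order the vertices as A < B < D < E. Listing each simplex with vertices in this order, K has dimension 2 with simplices:

  0-simplices (4): A, B, D, E
  1-simplices (6): AB, AD, AE, BD, BE, DE
  2-simplices (4): ABD, ABE, ADE, BDE

Hence C_0 ≅ Z^4, C_1 ≅ Z^6, C_2 ≅ Z^4.

Boundary ∂_1: C_1 → C_0 is given by ∂[p,q] = [q] − [p].
The 4×6 boundary matrix has rank 3 and Smith normal form diag(1,1,1).

∂_2: C_2 → C_1 sends each 2-simplex [p,q,r] to [q,r] − [p,r] + [p,q]. For instance
  ∂BDE = DE − BE + BD,
  ∂ABD = BD − AD + AB.
The 6×4 boundary matrix has rank 3 and Smith normal form diag(1,1,1).

Now H_k = ker ∂_k / im ∂_{k+1}, so:

  H_0: rank C_0 − rank ∂_1 = 4 − 3 = 1, and the invariant factors of ∂_1 are all 1, so H_0 ≅ Z.
  H_1: rank ker ∂_1 − rank ∂_2 = (6 − 3) − 3 = 0, and the invariant factors of ∂_2 are all 1, so H_1 ≅ 0.
  H_2: rank ker ∂_2 − rank ∂_3 = (4 − 3) − 0 = 1, and there is no ∂_3, so H_2 ≅ Z.

(K is a triangulation of the 2-sphere S^2.)

Hence the Betti numbers are b_0 = 1, b_1 = 0, b_2 = 1.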